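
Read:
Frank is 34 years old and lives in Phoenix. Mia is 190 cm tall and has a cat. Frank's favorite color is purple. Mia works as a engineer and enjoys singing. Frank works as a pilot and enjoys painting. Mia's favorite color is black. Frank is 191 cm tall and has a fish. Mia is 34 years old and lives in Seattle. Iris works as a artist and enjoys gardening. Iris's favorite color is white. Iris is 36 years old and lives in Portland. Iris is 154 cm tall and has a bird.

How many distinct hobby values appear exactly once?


Unique hobby values: 3

3


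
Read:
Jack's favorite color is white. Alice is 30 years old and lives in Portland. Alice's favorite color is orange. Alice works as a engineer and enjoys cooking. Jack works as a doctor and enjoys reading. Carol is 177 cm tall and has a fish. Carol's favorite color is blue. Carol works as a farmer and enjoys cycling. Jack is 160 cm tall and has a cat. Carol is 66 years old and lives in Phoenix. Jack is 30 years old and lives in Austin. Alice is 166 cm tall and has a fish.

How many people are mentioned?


People: Carol, Alice, Jack. Count = 3

3


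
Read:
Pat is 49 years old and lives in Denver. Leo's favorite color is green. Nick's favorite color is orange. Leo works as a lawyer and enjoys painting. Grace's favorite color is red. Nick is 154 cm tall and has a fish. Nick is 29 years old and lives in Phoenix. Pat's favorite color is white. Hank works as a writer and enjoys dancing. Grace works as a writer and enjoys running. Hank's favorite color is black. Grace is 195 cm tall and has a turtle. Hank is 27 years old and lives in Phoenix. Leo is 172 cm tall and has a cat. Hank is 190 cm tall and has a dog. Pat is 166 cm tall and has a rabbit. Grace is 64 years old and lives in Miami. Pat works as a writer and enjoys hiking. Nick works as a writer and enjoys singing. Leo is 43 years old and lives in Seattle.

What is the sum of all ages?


43+64+27+29+49 = 212

212


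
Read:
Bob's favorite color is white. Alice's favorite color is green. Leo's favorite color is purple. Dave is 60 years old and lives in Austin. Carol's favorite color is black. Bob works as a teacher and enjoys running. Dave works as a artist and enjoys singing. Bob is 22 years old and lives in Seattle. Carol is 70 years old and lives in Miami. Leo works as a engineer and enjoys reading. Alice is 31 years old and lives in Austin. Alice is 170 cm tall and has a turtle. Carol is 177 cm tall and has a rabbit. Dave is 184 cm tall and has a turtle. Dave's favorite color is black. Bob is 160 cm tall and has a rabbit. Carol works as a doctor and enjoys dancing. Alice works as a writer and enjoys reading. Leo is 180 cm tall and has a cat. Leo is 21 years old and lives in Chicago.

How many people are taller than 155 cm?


Taller than 155: 5

5


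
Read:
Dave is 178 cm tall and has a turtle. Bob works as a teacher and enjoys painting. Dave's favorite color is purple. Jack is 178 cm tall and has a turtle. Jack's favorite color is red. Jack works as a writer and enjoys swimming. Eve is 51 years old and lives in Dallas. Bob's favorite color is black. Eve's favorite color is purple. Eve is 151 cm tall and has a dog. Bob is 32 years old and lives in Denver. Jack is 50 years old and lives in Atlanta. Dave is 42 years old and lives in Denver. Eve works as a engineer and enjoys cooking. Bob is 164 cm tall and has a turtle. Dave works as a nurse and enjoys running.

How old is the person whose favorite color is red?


Person with favorite color=red is Jack, age 50

50


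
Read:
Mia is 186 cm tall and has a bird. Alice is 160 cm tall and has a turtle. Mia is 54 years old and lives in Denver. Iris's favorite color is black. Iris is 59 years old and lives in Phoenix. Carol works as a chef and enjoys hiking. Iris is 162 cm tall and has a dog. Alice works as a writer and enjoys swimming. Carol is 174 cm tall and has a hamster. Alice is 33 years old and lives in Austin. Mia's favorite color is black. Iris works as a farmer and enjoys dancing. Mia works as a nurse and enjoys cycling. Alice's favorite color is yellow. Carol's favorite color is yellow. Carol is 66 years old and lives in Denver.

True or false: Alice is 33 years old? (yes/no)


Alice is actually 33. yes

yes


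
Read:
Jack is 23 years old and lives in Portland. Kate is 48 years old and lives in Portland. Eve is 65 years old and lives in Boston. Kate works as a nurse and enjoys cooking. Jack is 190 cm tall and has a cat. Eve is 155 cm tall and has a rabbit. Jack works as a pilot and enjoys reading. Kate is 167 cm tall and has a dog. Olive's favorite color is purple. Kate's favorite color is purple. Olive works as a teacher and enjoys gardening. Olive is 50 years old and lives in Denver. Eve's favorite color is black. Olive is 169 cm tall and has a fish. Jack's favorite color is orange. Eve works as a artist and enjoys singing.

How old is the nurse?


The nurse is Kate, age 48

48


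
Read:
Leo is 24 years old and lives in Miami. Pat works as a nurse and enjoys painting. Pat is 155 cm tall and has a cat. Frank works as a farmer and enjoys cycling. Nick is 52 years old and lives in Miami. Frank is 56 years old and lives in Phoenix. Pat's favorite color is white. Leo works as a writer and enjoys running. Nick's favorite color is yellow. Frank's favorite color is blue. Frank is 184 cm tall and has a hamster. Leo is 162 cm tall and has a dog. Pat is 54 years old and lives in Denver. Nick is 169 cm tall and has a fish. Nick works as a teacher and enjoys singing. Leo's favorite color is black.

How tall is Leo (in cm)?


Leo is 162 cm tall

162


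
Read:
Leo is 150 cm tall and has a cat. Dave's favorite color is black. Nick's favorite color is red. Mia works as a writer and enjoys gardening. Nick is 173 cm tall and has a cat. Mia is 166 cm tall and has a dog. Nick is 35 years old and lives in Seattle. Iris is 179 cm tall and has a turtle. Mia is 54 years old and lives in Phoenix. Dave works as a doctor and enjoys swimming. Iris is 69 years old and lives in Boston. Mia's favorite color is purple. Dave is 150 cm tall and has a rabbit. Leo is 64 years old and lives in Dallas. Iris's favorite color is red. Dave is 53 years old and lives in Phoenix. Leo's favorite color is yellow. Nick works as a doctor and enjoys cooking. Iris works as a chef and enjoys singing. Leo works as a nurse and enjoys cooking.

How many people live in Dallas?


Count in Dallas: 1

1


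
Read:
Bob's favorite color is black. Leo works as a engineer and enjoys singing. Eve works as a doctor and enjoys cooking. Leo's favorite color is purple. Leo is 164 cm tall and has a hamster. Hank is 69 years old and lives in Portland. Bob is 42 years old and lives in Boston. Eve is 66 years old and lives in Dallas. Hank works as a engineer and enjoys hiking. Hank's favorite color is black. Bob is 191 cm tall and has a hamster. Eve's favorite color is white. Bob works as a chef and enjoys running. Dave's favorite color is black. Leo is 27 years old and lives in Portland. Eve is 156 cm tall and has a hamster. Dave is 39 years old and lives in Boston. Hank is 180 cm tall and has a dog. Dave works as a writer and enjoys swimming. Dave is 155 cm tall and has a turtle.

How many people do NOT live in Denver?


Not in Denver: 5

5


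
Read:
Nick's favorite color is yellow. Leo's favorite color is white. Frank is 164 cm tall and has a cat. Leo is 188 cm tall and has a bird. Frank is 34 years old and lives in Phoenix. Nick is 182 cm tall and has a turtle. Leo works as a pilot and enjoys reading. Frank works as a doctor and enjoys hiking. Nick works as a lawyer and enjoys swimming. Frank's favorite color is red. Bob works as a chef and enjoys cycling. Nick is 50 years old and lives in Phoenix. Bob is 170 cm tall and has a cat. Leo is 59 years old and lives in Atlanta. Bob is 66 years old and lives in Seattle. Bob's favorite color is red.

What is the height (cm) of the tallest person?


Tallest: Leo at 188 cm

188


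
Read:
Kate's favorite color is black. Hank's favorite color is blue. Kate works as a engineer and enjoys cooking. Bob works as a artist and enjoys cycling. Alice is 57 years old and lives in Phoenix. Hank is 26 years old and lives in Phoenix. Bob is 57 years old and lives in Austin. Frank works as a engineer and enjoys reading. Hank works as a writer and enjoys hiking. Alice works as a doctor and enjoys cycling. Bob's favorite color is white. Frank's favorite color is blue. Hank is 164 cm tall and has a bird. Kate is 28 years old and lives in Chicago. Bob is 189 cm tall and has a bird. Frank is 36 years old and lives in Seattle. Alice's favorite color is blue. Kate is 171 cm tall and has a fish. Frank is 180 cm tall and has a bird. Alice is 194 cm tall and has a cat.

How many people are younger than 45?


Filter: 3

3


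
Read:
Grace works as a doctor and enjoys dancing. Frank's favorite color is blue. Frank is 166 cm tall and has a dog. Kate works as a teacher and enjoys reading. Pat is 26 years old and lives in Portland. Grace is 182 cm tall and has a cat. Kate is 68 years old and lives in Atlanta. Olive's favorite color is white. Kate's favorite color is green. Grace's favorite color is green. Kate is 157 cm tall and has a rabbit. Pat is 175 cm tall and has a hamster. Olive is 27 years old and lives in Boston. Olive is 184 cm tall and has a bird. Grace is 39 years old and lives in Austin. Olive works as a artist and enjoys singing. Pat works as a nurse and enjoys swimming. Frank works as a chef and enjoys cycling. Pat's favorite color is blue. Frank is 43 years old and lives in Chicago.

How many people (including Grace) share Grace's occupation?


Grace is a doctor. Count = 1

1


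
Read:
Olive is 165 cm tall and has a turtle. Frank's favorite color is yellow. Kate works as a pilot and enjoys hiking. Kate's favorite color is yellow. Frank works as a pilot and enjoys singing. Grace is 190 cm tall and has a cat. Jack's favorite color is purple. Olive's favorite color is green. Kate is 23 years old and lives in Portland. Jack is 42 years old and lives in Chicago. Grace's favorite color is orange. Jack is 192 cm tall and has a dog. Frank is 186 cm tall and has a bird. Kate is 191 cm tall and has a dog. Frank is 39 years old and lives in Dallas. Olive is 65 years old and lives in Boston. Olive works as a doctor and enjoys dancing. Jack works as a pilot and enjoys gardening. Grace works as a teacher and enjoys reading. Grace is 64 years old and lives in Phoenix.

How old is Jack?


Jack is 42 years old

42


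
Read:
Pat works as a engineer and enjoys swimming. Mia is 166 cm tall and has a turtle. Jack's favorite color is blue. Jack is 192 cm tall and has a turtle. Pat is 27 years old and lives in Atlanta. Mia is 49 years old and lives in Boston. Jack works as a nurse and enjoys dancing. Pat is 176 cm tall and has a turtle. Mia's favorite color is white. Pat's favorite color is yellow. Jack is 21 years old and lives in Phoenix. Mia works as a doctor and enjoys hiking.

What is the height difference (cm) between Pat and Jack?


|176 - 192| = 16

16


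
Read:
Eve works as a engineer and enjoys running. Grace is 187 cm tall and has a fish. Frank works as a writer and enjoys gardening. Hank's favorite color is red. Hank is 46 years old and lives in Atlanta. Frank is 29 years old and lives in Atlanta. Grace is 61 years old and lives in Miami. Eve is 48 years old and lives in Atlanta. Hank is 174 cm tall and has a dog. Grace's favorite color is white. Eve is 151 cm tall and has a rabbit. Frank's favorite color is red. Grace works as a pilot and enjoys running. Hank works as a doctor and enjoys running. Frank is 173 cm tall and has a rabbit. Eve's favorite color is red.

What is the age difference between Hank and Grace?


|46 - 61| = 15

15


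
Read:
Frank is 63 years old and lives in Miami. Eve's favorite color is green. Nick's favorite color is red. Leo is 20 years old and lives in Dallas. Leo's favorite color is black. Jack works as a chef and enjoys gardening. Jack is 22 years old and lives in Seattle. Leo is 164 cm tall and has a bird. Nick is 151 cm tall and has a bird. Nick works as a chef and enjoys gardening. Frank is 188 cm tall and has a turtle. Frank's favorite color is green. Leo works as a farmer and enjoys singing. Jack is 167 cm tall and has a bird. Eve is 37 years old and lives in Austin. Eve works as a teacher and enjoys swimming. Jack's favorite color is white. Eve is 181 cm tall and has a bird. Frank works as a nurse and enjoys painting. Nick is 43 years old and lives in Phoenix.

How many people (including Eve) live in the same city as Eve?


Eve lives in Austin. Count = 1

1


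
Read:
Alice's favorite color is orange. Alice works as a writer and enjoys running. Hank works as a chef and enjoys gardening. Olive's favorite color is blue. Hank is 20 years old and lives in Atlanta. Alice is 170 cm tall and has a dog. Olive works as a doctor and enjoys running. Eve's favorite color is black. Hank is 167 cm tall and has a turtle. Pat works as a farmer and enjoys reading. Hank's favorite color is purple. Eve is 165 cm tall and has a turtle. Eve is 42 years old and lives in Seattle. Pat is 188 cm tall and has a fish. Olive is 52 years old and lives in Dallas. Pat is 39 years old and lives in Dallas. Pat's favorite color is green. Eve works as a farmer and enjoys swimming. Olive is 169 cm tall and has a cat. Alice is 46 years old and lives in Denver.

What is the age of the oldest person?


Oldest: Olive at 52

52


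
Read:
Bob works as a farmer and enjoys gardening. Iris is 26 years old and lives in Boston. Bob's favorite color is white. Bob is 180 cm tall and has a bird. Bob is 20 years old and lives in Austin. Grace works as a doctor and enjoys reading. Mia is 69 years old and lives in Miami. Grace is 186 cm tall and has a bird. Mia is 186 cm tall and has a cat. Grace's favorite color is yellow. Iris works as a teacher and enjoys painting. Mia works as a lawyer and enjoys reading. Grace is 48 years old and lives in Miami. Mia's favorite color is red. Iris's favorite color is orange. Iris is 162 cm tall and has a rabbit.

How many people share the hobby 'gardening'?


Count: 1

1


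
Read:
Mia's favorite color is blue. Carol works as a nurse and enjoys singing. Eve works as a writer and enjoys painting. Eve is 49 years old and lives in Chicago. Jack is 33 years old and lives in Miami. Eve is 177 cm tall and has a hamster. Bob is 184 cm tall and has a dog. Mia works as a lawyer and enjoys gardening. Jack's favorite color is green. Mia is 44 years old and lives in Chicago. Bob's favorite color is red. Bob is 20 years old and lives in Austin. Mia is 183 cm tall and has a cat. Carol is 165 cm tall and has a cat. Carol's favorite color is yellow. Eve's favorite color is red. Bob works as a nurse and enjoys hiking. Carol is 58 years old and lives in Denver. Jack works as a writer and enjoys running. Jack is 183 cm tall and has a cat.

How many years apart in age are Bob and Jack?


20 vs 33, diff = 13

13


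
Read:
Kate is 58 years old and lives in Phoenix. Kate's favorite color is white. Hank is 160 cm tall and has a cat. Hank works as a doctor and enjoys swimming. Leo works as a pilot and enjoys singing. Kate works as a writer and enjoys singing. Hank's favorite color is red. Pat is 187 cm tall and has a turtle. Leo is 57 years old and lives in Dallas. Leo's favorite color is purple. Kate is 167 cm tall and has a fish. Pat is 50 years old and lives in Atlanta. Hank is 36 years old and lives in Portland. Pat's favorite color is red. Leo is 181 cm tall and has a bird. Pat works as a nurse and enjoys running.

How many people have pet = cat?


Count: 1

1


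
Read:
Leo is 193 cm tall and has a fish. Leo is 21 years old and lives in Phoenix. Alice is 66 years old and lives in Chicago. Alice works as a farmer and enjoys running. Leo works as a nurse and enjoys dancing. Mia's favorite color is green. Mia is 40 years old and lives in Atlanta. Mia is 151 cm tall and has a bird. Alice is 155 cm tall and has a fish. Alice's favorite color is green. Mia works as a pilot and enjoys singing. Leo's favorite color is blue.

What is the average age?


Sum=127, n=3, avg=42.33

42.33


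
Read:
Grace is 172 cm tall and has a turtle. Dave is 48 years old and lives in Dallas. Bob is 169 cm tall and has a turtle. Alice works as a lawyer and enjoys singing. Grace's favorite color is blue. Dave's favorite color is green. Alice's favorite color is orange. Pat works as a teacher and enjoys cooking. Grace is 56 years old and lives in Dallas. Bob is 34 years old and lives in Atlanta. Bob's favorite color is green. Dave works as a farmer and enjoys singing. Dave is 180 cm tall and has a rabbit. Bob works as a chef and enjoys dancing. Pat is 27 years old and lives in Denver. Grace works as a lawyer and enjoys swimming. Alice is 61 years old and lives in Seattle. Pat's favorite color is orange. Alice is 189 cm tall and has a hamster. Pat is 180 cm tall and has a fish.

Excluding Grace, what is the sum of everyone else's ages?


Sum (excluding Grace): 170

170


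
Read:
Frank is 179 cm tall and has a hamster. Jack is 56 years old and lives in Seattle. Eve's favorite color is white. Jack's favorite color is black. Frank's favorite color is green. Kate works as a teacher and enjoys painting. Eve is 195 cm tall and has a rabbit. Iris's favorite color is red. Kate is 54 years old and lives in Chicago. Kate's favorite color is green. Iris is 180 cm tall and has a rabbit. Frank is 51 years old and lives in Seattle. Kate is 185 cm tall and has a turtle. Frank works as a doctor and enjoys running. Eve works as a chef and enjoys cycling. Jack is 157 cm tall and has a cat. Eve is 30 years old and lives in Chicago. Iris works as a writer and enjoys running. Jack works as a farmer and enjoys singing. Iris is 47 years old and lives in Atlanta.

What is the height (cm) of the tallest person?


Tallest: Eve at 195 cm

195


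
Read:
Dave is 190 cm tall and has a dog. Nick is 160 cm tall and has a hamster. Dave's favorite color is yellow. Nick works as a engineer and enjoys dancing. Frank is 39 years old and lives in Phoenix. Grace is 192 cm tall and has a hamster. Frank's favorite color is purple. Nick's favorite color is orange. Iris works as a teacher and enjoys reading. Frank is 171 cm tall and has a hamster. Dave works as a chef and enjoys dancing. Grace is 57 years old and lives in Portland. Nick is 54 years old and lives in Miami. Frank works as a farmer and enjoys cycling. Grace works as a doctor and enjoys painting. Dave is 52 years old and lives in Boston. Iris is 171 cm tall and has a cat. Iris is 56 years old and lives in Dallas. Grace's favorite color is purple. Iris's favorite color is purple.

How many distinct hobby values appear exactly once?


Unique hobby values: 3

3


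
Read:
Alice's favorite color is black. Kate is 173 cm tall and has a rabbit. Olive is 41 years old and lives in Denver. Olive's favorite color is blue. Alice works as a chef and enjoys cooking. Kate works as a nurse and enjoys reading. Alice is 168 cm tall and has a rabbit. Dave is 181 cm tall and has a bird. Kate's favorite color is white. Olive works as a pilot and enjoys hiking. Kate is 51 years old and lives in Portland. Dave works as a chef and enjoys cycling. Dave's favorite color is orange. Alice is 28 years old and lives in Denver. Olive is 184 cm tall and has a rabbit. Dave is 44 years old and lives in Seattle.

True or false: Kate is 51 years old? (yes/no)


Kate is actually 51. yes

yes


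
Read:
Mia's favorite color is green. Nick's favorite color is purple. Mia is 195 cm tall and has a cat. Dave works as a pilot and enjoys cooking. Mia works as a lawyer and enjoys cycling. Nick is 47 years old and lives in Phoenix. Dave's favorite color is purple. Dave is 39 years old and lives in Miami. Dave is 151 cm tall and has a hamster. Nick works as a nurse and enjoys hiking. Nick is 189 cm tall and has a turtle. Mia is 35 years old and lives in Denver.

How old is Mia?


Mia is 35 years old

35


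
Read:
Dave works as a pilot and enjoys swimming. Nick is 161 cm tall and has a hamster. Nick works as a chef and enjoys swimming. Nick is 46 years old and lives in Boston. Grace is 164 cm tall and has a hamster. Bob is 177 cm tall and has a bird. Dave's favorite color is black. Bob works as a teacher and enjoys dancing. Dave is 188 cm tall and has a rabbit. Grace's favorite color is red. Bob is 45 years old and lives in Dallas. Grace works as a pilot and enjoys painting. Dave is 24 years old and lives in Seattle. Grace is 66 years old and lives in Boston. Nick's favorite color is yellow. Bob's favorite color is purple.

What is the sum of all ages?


45+46+66+24 = 181

181


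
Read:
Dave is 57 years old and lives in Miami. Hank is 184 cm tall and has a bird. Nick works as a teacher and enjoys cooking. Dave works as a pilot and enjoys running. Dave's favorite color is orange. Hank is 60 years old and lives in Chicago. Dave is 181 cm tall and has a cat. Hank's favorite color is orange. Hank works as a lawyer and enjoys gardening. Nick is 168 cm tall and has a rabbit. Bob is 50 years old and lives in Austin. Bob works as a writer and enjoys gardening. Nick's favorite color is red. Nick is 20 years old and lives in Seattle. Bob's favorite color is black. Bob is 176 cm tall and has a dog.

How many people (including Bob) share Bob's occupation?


Bob is a writer. Count = 1

1


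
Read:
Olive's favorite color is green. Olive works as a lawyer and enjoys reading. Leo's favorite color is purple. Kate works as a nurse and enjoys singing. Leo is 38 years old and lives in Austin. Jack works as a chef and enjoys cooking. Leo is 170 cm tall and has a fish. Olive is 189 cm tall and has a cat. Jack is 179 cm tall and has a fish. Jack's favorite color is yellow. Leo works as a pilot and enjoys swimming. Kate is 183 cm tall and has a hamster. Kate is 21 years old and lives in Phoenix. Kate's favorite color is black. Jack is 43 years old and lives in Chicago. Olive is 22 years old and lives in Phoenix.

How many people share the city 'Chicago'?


Count: 1

1


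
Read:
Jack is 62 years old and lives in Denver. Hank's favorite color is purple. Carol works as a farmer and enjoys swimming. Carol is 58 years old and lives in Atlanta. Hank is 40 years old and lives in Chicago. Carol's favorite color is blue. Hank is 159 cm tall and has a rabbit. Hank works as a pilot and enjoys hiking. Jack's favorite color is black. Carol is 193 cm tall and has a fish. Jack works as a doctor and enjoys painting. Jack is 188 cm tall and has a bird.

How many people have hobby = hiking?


Count: 1

1


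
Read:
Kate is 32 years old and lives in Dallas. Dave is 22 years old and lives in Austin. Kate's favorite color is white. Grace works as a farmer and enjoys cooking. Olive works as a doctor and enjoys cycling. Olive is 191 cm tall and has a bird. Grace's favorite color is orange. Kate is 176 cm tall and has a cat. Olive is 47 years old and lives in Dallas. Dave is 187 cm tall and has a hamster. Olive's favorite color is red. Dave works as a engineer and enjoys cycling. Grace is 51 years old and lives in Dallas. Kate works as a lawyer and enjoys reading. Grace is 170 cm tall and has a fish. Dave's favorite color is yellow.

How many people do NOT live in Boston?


Not in Boston: 4

4


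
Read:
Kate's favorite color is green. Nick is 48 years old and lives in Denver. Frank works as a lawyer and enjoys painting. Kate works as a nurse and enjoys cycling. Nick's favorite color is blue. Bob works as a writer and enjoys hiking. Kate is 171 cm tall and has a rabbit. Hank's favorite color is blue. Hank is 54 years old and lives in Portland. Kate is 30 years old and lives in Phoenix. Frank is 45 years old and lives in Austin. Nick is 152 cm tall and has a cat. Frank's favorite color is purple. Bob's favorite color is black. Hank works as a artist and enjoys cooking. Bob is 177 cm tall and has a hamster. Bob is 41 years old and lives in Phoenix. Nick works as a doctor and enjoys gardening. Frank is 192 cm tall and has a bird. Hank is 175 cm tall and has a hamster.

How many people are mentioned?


People: Bob, Kate, Frank, Nick, Hank. Count = 5

5


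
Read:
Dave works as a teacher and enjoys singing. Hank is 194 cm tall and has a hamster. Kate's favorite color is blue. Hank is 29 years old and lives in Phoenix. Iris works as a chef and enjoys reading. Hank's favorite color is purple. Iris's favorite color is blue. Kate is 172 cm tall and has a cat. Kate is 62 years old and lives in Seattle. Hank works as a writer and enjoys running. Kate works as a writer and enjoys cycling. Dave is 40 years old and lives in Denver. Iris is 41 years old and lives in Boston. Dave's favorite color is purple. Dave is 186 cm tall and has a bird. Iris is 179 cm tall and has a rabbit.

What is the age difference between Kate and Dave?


|62 - 40| = 22

22


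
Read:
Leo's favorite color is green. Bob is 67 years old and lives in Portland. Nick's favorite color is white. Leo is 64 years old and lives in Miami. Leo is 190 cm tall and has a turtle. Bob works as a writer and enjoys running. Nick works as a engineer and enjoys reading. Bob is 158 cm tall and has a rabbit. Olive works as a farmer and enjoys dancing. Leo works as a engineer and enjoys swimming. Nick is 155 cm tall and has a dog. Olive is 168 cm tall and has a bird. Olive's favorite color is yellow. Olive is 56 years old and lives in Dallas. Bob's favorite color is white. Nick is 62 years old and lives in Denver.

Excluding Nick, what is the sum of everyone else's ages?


Sum (excluding Nick): 187

187


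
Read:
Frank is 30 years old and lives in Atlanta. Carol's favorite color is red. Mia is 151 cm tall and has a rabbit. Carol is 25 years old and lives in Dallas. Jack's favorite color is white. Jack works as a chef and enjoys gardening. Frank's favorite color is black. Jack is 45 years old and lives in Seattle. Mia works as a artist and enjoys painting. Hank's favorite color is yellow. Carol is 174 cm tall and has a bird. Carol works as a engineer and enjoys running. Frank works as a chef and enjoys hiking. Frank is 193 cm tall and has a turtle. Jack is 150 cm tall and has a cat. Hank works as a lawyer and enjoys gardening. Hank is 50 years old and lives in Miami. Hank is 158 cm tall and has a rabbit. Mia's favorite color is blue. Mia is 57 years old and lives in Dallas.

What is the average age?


Sum=207, n=5, avg=41.4

41.4


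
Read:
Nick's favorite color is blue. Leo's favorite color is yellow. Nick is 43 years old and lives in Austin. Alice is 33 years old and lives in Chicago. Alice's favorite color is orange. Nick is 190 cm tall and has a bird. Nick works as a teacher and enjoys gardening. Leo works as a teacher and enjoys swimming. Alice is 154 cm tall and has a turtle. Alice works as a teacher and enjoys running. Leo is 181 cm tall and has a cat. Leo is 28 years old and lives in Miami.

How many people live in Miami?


Count in Miami: 1

1


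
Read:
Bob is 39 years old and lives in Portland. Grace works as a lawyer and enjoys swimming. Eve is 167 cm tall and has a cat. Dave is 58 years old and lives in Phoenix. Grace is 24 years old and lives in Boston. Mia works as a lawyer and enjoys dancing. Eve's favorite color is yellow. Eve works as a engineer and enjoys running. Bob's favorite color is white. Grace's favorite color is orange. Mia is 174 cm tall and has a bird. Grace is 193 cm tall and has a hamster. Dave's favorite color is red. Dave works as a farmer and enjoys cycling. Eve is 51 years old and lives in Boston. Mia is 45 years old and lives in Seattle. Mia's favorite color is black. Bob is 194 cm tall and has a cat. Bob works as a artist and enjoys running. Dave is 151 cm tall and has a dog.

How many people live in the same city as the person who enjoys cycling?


Person with hobby cycling is Dave, city Phoenix. Count = 1

1


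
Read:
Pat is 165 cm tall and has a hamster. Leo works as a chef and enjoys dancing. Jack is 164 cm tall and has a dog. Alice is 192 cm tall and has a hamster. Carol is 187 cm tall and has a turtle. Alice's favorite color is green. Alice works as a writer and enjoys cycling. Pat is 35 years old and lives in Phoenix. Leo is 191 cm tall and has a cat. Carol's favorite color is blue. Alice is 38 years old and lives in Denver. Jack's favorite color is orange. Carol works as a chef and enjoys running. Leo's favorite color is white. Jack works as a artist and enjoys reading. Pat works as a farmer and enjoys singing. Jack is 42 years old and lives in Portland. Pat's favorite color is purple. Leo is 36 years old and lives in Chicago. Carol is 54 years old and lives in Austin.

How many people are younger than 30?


Filter: 0

0


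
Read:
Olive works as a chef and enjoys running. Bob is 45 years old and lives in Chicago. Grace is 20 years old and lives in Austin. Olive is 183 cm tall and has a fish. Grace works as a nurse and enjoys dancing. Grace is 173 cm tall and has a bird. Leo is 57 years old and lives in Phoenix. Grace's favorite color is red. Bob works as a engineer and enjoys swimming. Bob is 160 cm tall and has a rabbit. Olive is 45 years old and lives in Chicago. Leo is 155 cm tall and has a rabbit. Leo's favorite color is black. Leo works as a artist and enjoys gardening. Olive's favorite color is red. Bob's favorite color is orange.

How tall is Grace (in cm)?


Grace is 173 cm tall

173


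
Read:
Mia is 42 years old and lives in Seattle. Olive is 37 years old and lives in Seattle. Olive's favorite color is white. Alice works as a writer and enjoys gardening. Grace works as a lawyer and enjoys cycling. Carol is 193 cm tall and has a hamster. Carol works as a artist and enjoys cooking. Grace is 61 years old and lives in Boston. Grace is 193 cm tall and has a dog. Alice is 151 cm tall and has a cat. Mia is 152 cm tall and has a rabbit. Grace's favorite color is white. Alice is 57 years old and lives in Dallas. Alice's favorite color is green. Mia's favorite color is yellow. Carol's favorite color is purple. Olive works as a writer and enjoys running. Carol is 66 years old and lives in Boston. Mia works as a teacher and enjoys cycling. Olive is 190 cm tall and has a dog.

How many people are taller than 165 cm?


Taller than 165: 3

3


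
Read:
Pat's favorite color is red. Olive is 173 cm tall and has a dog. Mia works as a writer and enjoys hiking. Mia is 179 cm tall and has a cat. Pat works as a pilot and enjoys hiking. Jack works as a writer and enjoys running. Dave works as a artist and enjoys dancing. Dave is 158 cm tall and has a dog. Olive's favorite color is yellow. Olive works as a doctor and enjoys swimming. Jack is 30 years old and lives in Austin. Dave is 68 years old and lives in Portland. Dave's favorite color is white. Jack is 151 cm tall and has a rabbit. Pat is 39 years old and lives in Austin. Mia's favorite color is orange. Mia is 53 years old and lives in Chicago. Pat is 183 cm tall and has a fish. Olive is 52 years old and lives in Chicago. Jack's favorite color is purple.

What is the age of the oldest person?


Oldest: Dave at 68

68


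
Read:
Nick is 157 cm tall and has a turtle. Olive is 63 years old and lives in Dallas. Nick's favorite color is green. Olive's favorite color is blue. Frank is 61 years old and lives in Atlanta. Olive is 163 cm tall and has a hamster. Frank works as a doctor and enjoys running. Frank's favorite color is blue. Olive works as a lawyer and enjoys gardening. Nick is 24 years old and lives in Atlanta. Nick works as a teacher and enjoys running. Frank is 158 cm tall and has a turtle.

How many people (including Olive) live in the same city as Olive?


Olive lives in Dallas. Count = 1

1


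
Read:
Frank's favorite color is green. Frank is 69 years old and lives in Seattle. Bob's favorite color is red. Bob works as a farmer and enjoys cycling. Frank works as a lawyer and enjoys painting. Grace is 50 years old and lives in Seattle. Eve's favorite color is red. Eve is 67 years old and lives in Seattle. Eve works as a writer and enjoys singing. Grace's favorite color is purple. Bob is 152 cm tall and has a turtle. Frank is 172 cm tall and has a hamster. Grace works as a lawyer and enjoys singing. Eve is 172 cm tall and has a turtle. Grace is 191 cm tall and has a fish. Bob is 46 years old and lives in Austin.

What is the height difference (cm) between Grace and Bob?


|191 - 152| = 39

39


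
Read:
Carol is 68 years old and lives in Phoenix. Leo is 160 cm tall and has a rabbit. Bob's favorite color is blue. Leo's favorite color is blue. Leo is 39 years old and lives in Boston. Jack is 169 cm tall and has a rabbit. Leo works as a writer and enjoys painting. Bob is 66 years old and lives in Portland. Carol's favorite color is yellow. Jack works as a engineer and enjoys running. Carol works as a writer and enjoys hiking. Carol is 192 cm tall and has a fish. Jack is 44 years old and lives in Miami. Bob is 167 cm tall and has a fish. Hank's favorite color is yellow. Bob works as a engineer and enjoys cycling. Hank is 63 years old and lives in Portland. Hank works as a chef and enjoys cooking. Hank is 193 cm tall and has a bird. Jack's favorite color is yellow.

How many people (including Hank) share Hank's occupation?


Hank is a chef. Count = 1

1


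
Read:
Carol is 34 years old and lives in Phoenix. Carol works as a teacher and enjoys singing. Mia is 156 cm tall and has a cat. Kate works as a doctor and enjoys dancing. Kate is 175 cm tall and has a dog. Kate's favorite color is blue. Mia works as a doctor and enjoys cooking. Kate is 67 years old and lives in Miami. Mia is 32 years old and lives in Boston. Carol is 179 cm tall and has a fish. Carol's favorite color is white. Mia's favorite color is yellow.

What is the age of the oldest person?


Oldest: Kate at 67

67


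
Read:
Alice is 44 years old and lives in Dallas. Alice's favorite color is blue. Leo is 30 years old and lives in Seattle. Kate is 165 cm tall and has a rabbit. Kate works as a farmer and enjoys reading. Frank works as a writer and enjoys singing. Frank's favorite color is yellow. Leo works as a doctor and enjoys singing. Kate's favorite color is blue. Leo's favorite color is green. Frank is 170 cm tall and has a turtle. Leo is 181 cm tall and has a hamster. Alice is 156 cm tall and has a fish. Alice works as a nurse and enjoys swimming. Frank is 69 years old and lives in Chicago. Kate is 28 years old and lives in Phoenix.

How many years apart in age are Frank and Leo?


69 vs 30, diff = 39

39


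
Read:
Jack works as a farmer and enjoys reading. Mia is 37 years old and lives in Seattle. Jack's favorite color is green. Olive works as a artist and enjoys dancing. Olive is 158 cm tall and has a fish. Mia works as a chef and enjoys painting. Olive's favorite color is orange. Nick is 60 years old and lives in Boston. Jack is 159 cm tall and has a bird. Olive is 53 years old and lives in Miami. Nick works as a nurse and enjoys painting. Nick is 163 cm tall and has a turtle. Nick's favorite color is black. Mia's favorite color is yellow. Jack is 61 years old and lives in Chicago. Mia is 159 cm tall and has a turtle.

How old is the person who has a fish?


Person with fish is Olive, age 53

53


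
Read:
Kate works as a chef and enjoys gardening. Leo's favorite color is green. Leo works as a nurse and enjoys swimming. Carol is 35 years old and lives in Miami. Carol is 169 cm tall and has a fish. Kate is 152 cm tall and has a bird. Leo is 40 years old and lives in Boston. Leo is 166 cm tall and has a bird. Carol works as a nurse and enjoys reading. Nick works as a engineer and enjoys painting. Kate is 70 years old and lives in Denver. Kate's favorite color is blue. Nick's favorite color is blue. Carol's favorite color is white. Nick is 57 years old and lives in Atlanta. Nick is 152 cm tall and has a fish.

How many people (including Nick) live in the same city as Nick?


Nick lives in Atlanta. Count = 1

1


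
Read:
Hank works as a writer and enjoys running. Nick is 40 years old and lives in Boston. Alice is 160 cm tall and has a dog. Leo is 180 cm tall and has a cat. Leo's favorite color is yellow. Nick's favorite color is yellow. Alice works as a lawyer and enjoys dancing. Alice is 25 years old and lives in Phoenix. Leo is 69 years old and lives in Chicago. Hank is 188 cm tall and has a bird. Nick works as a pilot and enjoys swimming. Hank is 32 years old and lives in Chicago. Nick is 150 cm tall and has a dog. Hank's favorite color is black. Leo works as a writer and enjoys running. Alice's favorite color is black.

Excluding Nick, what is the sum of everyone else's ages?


Sum (excluding Nick): 126

126


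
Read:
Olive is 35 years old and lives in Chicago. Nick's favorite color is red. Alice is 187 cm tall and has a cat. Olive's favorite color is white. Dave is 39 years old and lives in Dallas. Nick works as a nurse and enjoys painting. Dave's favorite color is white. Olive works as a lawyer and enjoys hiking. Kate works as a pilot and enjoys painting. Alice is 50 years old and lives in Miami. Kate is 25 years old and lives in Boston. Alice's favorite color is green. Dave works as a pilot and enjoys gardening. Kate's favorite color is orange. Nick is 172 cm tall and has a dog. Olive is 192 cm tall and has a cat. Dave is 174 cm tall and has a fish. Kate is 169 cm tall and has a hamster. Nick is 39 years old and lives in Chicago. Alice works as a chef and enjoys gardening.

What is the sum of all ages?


35+39+25+39+50 = 188

188


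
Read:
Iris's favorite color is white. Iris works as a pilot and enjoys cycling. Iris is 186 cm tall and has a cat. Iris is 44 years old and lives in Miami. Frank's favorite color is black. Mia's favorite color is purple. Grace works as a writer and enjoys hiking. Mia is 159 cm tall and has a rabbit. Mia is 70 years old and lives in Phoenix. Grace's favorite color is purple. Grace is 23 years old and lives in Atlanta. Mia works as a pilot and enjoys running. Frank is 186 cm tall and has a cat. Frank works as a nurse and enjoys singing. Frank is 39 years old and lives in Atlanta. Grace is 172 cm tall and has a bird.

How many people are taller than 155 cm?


Taller than 155: 4

4


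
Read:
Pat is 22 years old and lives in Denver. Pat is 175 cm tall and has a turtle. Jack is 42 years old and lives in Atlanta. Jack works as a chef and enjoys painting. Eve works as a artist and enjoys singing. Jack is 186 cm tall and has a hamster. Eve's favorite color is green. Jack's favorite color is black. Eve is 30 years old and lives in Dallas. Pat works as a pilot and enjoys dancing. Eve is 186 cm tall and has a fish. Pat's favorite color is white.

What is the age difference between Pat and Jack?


|22 - 42| = 20

20


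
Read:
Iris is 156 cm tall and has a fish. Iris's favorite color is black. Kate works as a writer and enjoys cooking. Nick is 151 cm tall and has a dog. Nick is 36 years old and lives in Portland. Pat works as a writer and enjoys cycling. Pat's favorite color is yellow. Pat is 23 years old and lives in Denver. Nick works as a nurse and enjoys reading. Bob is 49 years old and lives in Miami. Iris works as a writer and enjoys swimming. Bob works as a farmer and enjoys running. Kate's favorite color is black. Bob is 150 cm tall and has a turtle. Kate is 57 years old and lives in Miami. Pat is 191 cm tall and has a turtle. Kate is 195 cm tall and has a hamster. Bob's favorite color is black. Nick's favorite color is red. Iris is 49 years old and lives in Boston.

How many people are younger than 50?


Filter: 4

4


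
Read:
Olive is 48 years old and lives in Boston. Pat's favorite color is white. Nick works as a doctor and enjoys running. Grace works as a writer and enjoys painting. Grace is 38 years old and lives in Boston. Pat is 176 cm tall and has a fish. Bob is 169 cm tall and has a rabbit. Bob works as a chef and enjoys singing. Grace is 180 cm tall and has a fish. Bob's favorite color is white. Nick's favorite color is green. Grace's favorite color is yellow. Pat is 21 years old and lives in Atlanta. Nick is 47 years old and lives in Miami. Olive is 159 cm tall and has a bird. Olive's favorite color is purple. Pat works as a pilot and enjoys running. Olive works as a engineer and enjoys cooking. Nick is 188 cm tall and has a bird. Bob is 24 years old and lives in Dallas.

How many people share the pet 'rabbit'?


Count: 1

1
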